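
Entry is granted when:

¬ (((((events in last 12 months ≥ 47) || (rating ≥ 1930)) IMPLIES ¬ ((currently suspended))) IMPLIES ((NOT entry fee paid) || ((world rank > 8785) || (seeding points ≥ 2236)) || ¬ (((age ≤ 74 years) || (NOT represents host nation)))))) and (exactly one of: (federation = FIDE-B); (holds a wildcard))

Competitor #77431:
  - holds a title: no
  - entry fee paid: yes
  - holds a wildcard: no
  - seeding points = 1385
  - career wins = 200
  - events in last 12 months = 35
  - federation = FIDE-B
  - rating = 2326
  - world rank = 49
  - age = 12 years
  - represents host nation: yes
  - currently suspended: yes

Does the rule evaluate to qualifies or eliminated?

Eliminated

Atomic conditions:
  events in last 12 months ≥ 47: 35 ≥ 47 is false
  rating ≥ 1930: 2326 ≥ 1930 is true
  currently suspended: yes → true
  NOT entry fee paid: yes → false
  world rank > 8785: 49 > 8785 is false
  seeding points ≥ 2236: 1385 ≥ 2236 is false
  age ≤ 74 years: 12 ≤ 74 is true
  NOT represents host nation: yes → false
  federation = FIDE-B: FIDE-B == FIDE-B is true
  holds a wildcard: no → false
Combine:
[1.1.1.1] false OR true = true
[1.1.1.2] NOT true = false
[1.1.1] true → false = false
[1.1.2.2] false OR false = false
[1.1.2.3.1] true OR false = true
[1.1.2.3] NOT true = false
[1.1.2] false OR false OR false = false
[1.1] false → false (antecedent false ⇒ implication holds) = true
[1] NOT true = false
[2] exactly-one(true, false) = true
[root] false AND true = false
Overall: false → eliminated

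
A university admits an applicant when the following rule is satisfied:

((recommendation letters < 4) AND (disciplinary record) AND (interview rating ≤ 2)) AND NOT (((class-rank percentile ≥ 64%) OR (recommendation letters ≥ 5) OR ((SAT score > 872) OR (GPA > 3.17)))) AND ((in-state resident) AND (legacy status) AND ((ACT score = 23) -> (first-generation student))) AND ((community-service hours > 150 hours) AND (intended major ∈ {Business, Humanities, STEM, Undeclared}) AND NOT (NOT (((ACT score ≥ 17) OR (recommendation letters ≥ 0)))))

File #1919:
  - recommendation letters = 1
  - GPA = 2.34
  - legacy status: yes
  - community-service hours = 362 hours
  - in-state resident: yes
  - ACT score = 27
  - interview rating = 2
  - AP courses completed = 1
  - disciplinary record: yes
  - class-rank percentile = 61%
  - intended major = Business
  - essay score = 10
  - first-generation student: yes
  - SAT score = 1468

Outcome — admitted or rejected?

Rejected

Atomic conditions:
  recommendation letters < 4: 1 < 4 is true
  disciplinary record: yes → true
  interview rating ≤ 2: 2 ≤ 2 is true
  class-rank percentile ≥ 64%: 61 ≥ 64 is false
  recommendation letters ≥ 5: 1 ≥ 5 is false
  SAT score > 872: 1468 > 872 is true
  GPA > 3.17: 2.34 > 3.17 is false
  in-state resident: yes → true
  legacy status: yes → true
  ACT score = 23: 27 == 23 is false
  first-generation student: yes → true
  community-service hours > 150 hours: 362 > 150 is true
  intended major ∈ {Business, Humanities, STEM, Undeclared}: Business is in the set → true
  ACT score ≥ 17: 27 ≥ 17 is true
  recommendation letters ≥ 0: 1 ≥ 0 is true
Combine:
[1] true AND true AND true = true
[2.1.3] true OR false = true
[2.1] false OR false OR true = true
[2] NOT true = false
[3.3] false → true (antecedent false ⇒ implication holds) = true
[3] true AND true AND true = true
[4.3.1.1] true OR true = true
[4.3.1] NOT true = false
[4.3] NOT false = true
[4] true AND true AND true = true
[root] true AND false AND true AND true = false
Overall: false → rejected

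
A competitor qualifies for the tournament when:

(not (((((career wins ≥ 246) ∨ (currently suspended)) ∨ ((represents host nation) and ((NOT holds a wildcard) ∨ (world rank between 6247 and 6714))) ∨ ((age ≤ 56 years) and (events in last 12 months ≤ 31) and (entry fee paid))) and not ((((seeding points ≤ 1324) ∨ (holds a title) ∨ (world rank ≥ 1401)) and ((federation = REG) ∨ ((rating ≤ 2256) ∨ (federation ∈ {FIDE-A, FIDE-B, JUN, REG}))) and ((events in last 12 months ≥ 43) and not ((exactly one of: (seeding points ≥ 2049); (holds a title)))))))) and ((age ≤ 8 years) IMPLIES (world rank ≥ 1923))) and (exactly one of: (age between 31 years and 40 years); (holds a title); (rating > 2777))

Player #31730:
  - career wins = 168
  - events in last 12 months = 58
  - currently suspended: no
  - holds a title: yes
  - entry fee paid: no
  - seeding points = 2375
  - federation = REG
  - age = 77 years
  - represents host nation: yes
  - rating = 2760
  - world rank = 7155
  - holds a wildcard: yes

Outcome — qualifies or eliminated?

Atomic conditions:
  career wins ≥ 246: 168 ≥ 246 is false
  currently suspended: no → false
  represents host nation: yes → true
  NOT holds a wildcard: yes → false
  world rank between 6247 and 6714: 7155 in [6247, 6714] is false
  age ≤ 56 years: 77 ≤ 56 is false
  events in last 12 months ≤ 31: 58 ≤ 31 is false
  entry fee paid: no → false
  seeding points ≤ 1324: 2375 ≤ 1324 is false
  holds a title: yes → true
  world rank ≥ 1401: 7155 ≥ 1401 is true
  federation = REG: REG == REG is true
  rating ≤ 2256: 2760 ≤ 2256 is false
  federation ∈ {FIDE-A, FIDE-B, JUN, REG}: REG is in the set → true
  events in last 12 months ≥ 43: 58 ≥ 43 is true
  seeding points ≥ 2049: 2375 ≥ 2049 is true
  age ≤ 8 years: 77 ≤ 8 is false
  world rank ≥ 1923: 7155 ≥ 1923 is true
  age between 31 years and 40 years: 77 in [31, 40] is false
  rating > 2777: 2760 > 2777 is false
Combine:
[1.1.1.1.1] false OR false = false
[1.1.1.1.2.2] false OR false = false
[1.1.1.1.2] true AND false = false
[1.1.1.1.3] false AND false AND false = false
[1.1.1.1] false OR false OR false = false
[1.1.1.2.1.1] false OR true OR true = true
[1.1.1.2.1.2.2] false OR true = true
[1.1.1.2.1.2] true OR true = true
[1.1.1.2.1.3.2.1] exactly-one(true, true) = false
[1.1.1.2.1.3.2] NOT false = true
[1.1.1.2.1.3] true AND true = true
[1.1.1.2.1] true AND true AND true = true
[1.1.1.2] NOT true = false
[1.1.1] false AND false = false
[1.1] NOT false = true
[1.2] false → true (antecedent false ⇒ implication holds) = true
[1] true AND true = true
[2] exactly-one(false, true, false) = true
[root] true AND true = true
Overall: true → qualifies

Qualifies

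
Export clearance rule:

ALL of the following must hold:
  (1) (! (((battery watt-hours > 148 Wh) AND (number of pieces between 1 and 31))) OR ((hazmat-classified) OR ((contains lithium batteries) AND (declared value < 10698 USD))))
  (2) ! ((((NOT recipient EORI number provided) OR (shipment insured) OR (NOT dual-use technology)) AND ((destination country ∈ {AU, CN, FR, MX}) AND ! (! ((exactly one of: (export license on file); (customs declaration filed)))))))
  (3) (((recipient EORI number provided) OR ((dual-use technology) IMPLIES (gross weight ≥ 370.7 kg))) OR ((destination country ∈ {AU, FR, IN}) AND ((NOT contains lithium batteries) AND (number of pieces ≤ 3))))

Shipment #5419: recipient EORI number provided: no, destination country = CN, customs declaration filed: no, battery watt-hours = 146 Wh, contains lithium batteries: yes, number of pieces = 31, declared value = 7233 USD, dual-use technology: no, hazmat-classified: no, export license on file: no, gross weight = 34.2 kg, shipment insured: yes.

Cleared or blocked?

Cleared

Atomic conditions:
  battery watt-hours > 148 Wh: 146 > 148 is false
  number of pieces between 1 and 31: 31 in [1, 31] is true
  hazmat-classified: no → false
  contains lithium batteries: yes → true
  declared value < 10698 USD: 7233 < 10698 is true
  NOT recipient EORI number provided: no → true
  shipment insured: yes → true
  NOT dual-use technology: no → true
  destination country ∈ {AU, CN, FR, MX}: CN is in the set → true
  export license on file: no → false
  customs declaration filed: no → false
  recipient EORI number provided: no → false
  dual-use technology: no → false
  gross weight ≥ 370.7 kg: 34.2 ≥ 370.7 is false
  destination country ∈ {AU, FR, IN}: CN is not in the set → false
  NOT contains lithium batteries: yes → false
  number of pieces ≤ 3: 31 ≤ 3 is false
Combine:
[1.1.1] false AND true = false
[1.1] NOT false = true
[1.2.2] true AND true = true
[1.2] false OR true = true
[1] true OR true = true
[2.1.1] true OR true OR true = true
[2.1.2.2.1.1] exactly-one(false, false) = false
[2.1.2.2.1] NOT false = true
[2.1.2.2] NOT true = false
[2.1.2] true AND false = false
[2.1] true AND false = false
[2] NOT false = true
[3.1.2] false → false (antecedent false ⇒ implication holds) = true
[3.1] false OR true = true
[3.2.2] false AND false = false
[3.2] false AND false = false
[3] true OR false = true
[root] true AND true AND true = true
Overall: true → cleared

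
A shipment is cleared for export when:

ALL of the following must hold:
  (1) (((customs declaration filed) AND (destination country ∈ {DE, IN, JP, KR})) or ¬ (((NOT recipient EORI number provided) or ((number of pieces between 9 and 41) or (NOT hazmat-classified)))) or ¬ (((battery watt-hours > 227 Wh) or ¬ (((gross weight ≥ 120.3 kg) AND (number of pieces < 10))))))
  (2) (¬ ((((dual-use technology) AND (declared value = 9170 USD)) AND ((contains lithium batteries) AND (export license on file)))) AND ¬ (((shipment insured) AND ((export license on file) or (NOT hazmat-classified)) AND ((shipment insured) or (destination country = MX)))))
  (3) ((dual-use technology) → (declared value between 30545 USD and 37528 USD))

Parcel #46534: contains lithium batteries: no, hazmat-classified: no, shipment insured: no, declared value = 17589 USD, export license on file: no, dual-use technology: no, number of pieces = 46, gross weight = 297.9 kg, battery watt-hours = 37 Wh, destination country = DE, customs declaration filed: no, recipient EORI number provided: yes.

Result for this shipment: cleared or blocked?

Blocked

Atomic conditions:
  customs declaration filed: no → false
  destination country ∈ {DE, IN, JP, KR}: DE is in the set → true
  NOT recipient EORI number provided: yes → false
  number of pieces between 9 and 41: 46 in [9, 41] is false
  NOT hazmat-classified: no → true
  battery watt-hours > 227 Wh: 37 > 227 is false
  gross weight ≥ 120.3 kg: 297.9 ≥ 120.3 is true
  number of pieces < 10: 46 < 10 is false
  dual-use technology: no → false
  declared value = 9170 USD: 17589 == 9170 is false
  contains lithium batteries: no → false
  export license on file: no → false
  shipment insured: no → false
  destination country = MX: DE == MX is false
  declared value between 30545 USD and 37528 USD: 17589 in [30545, 37528] is false
Combine:
[1.1] false AND true = false
[1.2.1.2] false OR true = true
[1.2.1] false OR true = true
[1.2] NOT true = false
[1.3.1.2.1] true AND false = false
[1.3.1.2] NOT false = true
[1.3.1] false OR true = true
[1.3] NOT true = false
[1] false OR false OR false = false
[2.1.1.1] false AND false = false
[2.1.1.2] false AND false = false
[2.1.1] false AND false = false
[2.1] NOT false = true
[2.2.1.2] false OR true = true
[2.2.1.3] false OR false = false
[2.2.1] false AND true AND false = false
[2.2] NOT false = true
[2] true AND true = true
[3] false → false (antecedent false ⇒ implication holds) = true
[root] false AND true AND true = false
Overall: false → blocked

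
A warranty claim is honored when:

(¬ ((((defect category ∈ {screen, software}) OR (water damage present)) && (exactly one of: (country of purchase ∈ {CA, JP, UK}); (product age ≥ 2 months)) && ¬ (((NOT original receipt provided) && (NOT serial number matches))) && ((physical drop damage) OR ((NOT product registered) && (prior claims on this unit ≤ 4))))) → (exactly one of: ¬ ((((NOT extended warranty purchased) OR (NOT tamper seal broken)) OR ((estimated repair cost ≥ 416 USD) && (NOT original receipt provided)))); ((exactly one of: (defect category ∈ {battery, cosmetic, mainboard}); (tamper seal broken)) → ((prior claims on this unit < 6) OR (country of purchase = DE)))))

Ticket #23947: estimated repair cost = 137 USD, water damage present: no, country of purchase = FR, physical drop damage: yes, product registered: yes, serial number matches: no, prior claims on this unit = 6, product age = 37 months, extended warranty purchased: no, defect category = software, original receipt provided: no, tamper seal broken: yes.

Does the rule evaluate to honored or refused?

Atomic conditions:
  defect category ∈ {screen, software}: software is in the set → true
  water damage present: no → false
  country of purchase ∈ {CA, JP, UK}: FR is not in the set → false
  product age ≥ 2 months: 37 ≥ 2 is true
  NOT original receipt provided: no → true
  NOT serial number matches: no → true
  physical drop damage: yes → true
  NOT product registered: yes → false
  prior claims on this unit ≤ 4: 6 ≤ 4 is false
  NOT extended warranty purchased: no → true
  NOT tamper seal broken: yes → false
  estimated repair cost ≥ 416 USD: 137 ≥ 416 is false
  defect category ∈ {battery, cosmetic, mainboard}: software is not in the set → false
  tamper seal broken: yes → true
  prior claims on this unit < 6: 6 < 6 is false
  country of purchase = DE: FR == DE is false
Combine:
[1.1.1] true OR false = true
[1.1.2] exactly-one(false, true) = true
[1.1.3.1] true AND true = true
[1.1.3] NOT true = false
[1.1.4.2] false AND false = false
[1.1.4] true OR false = true
[1.1] true AND true AND false AND true = false
[1] NOT false = true
[2.1.1.1] true OR false = true
[2.1.1.2] false AND true = false
[2.1.1] true OR false = true
[2.1] NOT true = false
[2.2.1] exactly-one(false, true) = true
[2.2.2] false OR false = false
[2.2] true → false = false
[2] exactly-one(false, false) = false
[root] true → false = false
Overall: false → refused

Refused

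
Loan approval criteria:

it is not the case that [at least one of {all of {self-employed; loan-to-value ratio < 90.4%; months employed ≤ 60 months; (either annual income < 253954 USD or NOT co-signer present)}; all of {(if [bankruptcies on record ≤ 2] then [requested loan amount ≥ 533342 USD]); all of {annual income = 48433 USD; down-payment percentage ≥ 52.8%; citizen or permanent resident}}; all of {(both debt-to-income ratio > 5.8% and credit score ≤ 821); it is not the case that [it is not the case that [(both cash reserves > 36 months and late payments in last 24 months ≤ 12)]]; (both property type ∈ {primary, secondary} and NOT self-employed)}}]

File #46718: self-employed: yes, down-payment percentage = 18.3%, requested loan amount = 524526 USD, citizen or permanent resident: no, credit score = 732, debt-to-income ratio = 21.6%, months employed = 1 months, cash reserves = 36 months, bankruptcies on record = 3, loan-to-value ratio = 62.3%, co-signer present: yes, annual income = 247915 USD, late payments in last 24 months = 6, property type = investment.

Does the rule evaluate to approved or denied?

Atomic conditions:
  self-employed: yes → true
  loan-to-value ratio < 90.4%: 62.3 < 90.4 is true
  months employed ≤ 60 months: 1 ≤ 60 is true
  annual income < 253954 USD: 247915 < 253954 is true
  NOT co-signer present: yes → false
  bankruptcies on record ≤ 2: 3 ≤ 2 is false
  requested loan amount ≥ 533342 USD: 524526 ≥ 533342 is false
  annual income = 48433 USD: 247915 == 48433 is false
  down-payment percentage ≥ 52.8%: 18.3 ≥ 52.8 is false
  citizen or permanent resident: no → false
  debt-to-income ratio > 5.8%: 21.6 > 5.8 is true
  credit score ≤ 821: 732 ≤ 821 is true
  cash reserves > 36 months: 36 > 36 is false
  late payments in last 24 months ≤ 12: 6 ≤ 12 is true
  property type ∈ {primary, secondary}: investment is not in the set → false
  NOT self-employed: yes → false
Combine:
[1.1.4] true OR false = true
[1.1] true AND true AND true AND true = true
[1.2.1] false → false (antecedent false ⇒ implication holds) = true
[1.2.2] false AND false AND false = false
[1.2] true AND false = false
[1.3.1] true AND true = true
[1.3.2.1.1] false AND true = false
[1.3.2.1] NOT false = true
[1.3.2] NOT true = false
[1.3.3] false AND false = false
[1.3] true AND false AND false = false
[1] true OR false OR false = true
[root] NOT true = false
Overall: false → denied

Denied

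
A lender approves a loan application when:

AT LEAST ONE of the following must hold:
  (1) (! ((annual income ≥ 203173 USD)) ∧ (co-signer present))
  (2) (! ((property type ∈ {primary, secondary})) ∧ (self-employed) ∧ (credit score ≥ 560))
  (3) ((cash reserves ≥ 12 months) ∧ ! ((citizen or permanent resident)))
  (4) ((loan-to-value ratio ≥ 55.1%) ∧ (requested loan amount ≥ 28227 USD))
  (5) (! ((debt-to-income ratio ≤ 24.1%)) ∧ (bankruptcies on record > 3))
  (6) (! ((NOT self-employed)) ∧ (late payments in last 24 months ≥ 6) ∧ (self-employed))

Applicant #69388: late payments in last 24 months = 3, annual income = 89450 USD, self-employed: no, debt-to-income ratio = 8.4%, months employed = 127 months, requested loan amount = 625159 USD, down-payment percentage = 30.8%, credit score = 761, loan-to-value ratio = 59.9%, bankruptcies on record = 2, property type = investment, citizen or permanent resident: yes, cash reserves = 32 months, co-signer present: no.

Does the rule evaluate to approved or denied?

Approved

Atomic conditions:
  annual income ≥ 203173 USD: 89450 ≥ 203173 is false
  co-signer present: no → false
  property type ∈ {primary, secondary}: investment is not in the set → false
  self-employed: no → false
  credit score ≥ 560: 761 ≥ 560 is true
  cash reserves ≥ 12 months: 32 ≥ 12 is true
  citizen or permanent resident: yes → true
  loan-to-value ratio ≥ 55.1%: 59.9 ≥ 55.1 is true
  requested loan amount ≥ 28227 USD: 625159 ≥ 28227 is true
  debt-to-income ratio ≤ 24.1%: 8.4 ≤ 24.1 is true
  bankruptcies on record > 3: 2 > 3 is false
  NOT self-employed: no → true
  late payments in last 24 months ≥ 6: 3 ≥ 6 is false
Combine:
[1.1] NOT false = true
[1] true AND false = false
[2.1] NOT false = true
[2] true AND false AND true = false
[3.2] NOT true = false
[3] true AND false = false
[4] true AND true = true
[5.1] NOT true = false
[5] false AND false = false
[6.1] NOT true = false
[6] false AND false AND false = false
[root] false OR false OR false OR true OR false OR false = true
Overall: true → approved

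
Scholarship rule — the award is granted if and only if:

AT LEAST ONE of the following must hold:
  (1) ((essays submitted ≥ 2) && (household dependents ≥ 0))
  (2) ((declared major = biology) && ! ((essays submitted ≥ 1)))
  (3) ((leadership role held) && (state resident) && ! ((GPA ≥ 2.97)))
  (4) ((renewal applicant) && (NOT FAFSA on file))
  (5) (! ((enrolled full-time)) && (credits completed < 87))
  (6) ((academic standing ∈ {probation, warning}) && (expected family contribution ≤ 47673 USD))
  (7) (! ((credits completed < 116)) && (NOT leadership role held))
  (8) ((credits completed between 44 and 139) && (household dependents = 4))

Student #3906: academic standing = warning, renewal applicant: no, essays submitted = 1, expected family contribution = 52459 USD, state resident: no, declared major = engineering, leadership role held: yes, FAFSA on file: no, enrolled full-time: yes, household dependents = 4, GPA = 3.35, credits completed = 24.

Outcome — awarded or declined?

Atomic conditions:
  essays submitted ≥ 2: 1 ≥ 2 is false
  household dependents ≥ 0: 4 ≥ 0 is true
  declared major = biology: engineering == biology is false
  essays submitted ≥ 1: 1 ≥ 1 is true
  leadership role held: yes → true
  state resident: no → false
  GPA ≥ 2.97: 3.35 ≥ 2.97 is true
  renewal applicant: no → false
  NOT FAFSA on file: no → true
  enrolled full-time: yes → true
  credits completed < 87: 24 < 87 is true
  academic standing ∈ {probation, warning}: warning is in the set → true
  expected family contribution ≤ 47673 USD: 52459 ≤ 47673 is false
  credits completed < 116: 24 < 116 is true
  NOT leadership role held: yes → false
  credits completed between 44 and 139: 24 in [44, 139] is false
  household dependents = 4: 4 == 4 is true
Combine:
[1] false AND true = false
[2.2] NOT true = false
[2] false AND false = false
[3.3] NOT true = false
[3] true AND false AND false = false
[4] false AND true = false
[5.1] NOT true = false
[5] false AND true = false
[6] true AND false = false
[7.1] NOT true = false
[7] false AND false = false
[8] false AND true = false
[root] false OR false OR false OR false OR false OR false OR false OR false = false
Overall: false → declined

Declined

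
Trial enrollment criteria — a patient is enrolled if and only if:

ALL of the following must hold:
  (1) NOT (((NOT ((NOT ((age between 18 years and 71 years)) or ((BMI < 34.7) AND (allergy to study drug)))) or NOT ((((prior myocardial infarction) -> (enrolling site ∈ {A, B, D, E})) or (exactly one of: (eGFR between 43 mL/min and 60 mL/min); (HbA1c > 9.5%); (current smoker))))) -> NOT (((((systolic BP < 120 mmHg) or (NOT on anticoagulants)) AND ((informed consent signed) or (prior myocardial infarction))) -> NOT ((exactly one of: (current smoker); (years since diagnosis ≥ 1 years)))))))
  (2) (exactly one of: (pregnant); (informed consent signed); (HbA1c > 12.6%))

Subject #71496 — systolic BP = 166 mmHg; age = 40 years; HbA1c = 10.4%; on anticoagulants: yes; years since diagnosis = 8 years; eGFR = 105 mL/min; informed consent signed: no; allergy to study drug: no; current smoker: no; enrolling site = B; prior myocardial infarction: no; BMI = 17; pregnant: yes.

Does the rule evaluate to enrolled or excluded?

Atomic conditions:
  age between 18 years and 71 years: 40 in [18, 71] is true
  BMI < 34.7: 17 < 34.7 is true
  allergy to study drug: no → false
  prior myocardial infarction: no → false
  enrolling site ∈ {A, B, D, E}: B is in the set → true
  eGFR between 43 mL/min and 60 mL/min: 105 in [43, 60] is false
  HbA1c > 9.5%: 10.4 > 9.5 is true
  current smoker: no → false
  systolic BP < 120 mmHg: 166 < 120 is false
  NOT on anticoagulants: yes → false
  informed consent signed: no → false
  years since diagnosis ≥ 1 years: 8 ≥ 1 is true
  pregnant: yes → true
  HbA1c > 12.6%: 10.4 > 12.6 is false
Combine:
[1.1.1.1.1.1] NOT true = false
[1.1.1.1.1.2] true AND false = false
[1.1.1.1.1] false OR false = false
[1.1.1.1] NOT false = true
[1.1.1.2.1.1] false → true (antecedent false ⇒ implication holds) = true
[1.1.1.2.1.2] exactly-one(false, true, false) = true
[1.1.1.2.1] true OR true = true
[1.1.1.2] NOT true = false
[1.1.1] true OR false = true
[1.1.2.1.1.1] false OR false = false
[1.1.2.1.1.2] false OR false = false
[1.1.2.1.1] false AND false = false
[1.1.2.1.2.1] exactly-one(false, true) = true
[1.1.2.1.2] NOT true = false
[1.1.2.1] false → false (antecedent false ⇒ implication holds) = true
[1.1.2] NOT true = false
[1.1] true → false = false
[1] NOT false = true
[2] exactly-one(true, false, false) = true
[root] true AND true = true
Overall: true → enrolled

Enrolled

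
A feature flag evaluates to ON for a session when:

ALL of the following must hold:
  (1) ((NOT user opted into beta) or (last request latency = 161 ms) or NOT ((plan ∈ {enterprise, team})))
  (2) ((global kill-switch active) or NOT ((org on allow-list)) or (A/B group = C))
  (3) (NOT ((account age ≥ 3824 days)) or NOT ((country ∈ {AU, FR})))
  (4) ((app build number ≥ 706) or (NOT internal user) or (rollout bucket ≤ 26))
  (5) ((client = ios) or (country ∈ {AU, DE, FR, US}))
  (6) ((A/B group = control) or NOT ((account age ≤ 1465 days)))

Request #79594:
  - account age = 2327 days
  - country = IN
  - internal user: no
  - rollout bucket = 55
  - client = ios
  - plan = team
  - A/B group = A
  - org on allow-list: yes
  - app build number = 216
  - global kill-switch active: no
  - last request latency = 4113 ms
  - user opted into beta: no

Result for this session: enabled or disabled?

Disabled

Atomic conditions:
  NOT user opted into beta: no → true
  last request latency = 161 ms: 4113 == 161 is false
  plan ∈ {enterprise, team}: team is in the set → true
  global kill-switch active: no → false
  org on allow-list: yes → true
  A/B group = C: A == C is false
  account age ≥ 3824 days: 2327 ≥ 3824 is false
  country ∈ {AU, FR}: IN is not in the set → false
  app build number ≥ 706: 216 ≥ 706 is false
  NOT internal user: no → true
  rollout bucket ≤ 26: 55 ≤ 26 is false
  client = ios: ios == ios is true
  country ∈ {AU, DE, FR, US}: IN is not in the set → false
  A/B group = control: A == control is false
  account age ≤ 1465 days: 2327 ≤ 1465 is false
Combine:
[1.3] NOT true = false
[1] true OR false OR false = true
[2.2] NOT true = false
[2] false OR false OR false = false
[3.1] NOT false = true
[3.2] NOT false = true
[3] true OR true = true
[4] false OR true OR false = true
[5] true OR false = true
[6.2] NOT false = true
[6] false OR true = true
[root] true AND false AND true AND true AND true AND true = false
Overall: false → disabled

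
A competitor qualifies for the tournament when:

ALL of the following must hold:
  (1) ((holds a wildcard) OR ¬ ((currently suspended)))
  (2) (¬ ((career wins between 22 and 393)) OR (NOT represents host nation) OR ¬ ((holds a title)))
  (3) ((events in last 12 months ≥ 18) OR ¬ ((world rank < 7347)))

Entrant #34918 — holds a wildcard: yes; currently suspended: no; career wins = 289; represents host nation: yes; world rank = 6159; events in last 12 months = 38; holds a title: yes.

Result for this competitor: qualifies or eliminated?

Atomic conditions:
  holds a wildcard: yes → true
  currently suspended: no → false
  career wins between 22 and 393: 289 in [22, 393] is true
  NOT represents host nation: yes → false
  holds a title: yes → true
  events in last 12 months ≥ 18: 38 ≥ 18 is true
  world rank < 7347: 6159 < 7347 is true
Combine:
[1.2] NOT false = true
[1] true OR true = true
[2.1] NOT true = false
[2.3] NOT true = false
[2] false OR false OR false = false
[3.2] NOT true = false
[3] true OR false = true
[root] true AND false AND true = false
Overall: false → eliminated

Eliminated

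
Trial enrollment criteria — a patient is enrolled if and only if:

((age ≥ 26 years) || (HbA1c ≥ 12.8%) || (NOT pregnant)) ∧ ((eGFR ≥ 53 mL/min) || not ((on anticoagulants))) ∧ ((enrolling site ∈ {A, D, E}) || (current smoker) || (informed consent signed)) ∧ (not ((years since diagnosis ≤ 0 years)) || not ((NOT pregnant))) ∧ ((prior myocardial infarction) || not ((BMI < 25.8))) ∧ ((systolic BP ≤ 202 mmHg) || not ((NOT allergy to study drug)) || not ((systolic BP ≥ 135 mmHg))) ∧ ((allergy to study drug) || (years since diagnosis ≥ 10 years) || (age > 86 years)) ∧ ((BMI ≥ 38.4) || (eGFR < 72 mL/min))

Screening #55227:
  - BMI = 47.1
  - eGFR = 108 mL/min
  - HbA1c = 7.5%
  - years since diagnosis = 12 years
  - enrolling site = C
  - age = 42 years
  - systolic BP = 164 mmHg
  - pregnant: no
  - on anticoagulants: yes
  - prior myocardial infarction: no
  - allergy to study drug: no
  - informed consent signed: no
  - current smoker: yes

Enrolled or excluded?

Atomic conditions:
  age ≥ 26 years: 42 ≥ 26 is true
  HbA1c ≥ 12.8%: 7.5 ≥ 12.8 is false
  NOT pregnant: no → true
  eGFR ≥ 53 mL/min: 108 ≥ 53 is true
  on anticoagulants: yes → true
  enrolling site ∈ {A, D, E}: C is not in the set → false
  current smoker: yes → true
  informed consent signed: no → false
  years since diagnosis ≤ 0 years: 12 ≤ 0 is false
  prior myocardial infarction: no → false
  BMI < 25.8: 47.1 < 25.8 is false
  systolic BP ≤ 202 mmHg: 164 ≤ 202 is true
  NOT allergy to study drug: no → true
  systolic BP ≥ 135 mmHg: 164 ≥ 135 is true
  allergy to study drug: no → false
  years since diagnosis ≥ 10 years: 12 ≥ 10 is true
  age > 86 years: 42 > 86 is false
  BMI ≥ 38.4: 47.1 ≥ 38.4 is true
  eGFR < 72 mL/min: 108 < 72 is false
Combine:
[1] true OR false OR true = true
[2.2] NOT true = false
[2] true OR false = true
[3] false OR true OR false = true
[4.1] NOT false = true
[4.2] NOT true = false
[4] true OR false = true
[5.2] NOT false = true
[5] false OR true = true
[6.2] NOT true = false
[6.3] NOT true = false
[6] true OR false OR false = true
[7] false OR true OR false = true
[8] true OR false = true
[root] true AND true AND true AND true AND true AND true AND true AND true = true
Overall: true → enrolled

Enrolled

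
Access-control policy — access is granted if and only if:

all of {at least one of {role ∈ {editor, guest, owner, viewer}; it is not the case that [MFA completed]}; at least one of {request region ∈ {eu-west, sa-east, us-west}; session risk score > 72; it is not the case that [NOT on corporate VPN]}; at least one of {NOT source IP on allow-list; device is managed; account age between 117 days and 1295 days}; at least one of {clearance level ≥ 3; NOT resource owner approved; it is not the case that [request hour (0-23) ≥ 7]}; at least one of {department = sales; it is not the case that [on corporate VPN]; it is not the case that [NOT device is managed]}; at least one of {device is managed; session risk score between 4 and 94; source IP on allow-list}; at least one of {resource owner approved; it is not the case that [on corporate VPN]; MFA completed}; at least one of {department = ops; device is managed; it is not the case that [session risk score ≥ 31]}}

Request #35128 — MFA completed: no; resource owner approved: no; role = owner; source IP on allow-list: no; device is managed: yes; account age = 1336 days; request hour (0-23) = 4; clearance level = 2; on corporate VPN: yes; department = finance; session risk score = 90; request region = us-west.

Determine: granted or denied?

Denied

Atomic conditions:
  role ∈ {editor, guest, owner, viewer}: owner is in the set → true
  MFA completed: no → false
  request region ∈ {eu-west, sa-east, us-west}: us-west is in the set → true
  session risk score > 72: 90 > 72 is true
  NOT on corporate VPN: yes → false
  NOT source IP on allow-list: no → true
  device is managed: yes → true
  account age between 117 days and 1295 days: 1336 in [117, 1295] is false
  clearance level ≥ 3: 2 ≥ 3 is false
  NOT resource owner approved: no → true
  request hour (0-23) ≥ 7: 4 ≥ 7 is false
  department = sales: finance == sales is false
  on corporate VPN: yes → true
  NOT device is managed: yes → false
  session risk score between 4 and 94: 90 in [4, 94] is true
  source IP on allow-list: no → false
  resource owner approved: no → false
  department = ops: finance == ops is false
  session risk score ≥ 31: 90 ≥ 31 is true
Combine:
[1.2] NOT false = true
[1] true OR true = true
[2.3] NOT false = true
[2] true OR true OR true = true
[3] true OR true OR false = true
[4.3] NOT false = true
[4] false OR true OR true = true
[5.2] NOT true = false
[5.3] NOT false = true
[5] false OR false OR true = true
[6] true OR true OR false = true
[7.2] NOT true = false
[7] false OR false OR false = false
[8.3] NOT true = false
[8] false OR true OR false = true
[root] true AND true AND true AND true AND true AND true AND false AND true = false
Overall: false → denied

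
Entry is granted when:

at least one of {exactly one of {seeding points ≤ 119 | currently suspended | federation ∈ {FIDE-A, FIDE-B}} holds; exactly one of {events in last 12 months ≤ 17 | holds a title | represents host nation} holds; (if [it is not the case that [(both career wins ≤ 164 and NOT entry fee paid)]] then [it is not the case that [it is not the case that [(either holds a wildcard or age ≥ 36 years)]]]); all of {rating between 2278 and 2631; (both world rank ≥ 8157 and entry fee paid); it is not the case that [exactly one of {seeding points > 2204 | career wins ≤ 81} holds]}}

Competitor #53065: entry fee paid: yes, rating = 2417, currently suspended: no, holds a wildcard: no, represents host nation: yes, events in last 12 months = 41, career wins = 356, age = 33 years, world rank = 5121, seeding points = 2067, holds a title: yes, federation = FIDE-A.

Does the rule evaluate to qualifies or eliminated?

Atomic conditions:
  seeding points ≤ 119: 2067 ≤ 119 is false
  currently suspended: no → false
  federation ∈ {FIDE-A, FIDE-B}: FIDE-A is in the set → true
  events in last 12 months ≤ 17: 41 ≤ 17 is false
  holds a title: yes → true
  represents host nation: yes → true
  career wins ≤ 164: 356 ≤ 164 is false
  NOT entry fee paid: yes → false
  holds a wildcard: no → false
  age ≥ 36 years: 33 ≥ 36 is false
  rating between 2278 and 2631: 2417 in [2278, 2631] is true
  world rank ≥ 8157: 5121 ≥ 8157 is false
  entry fee paid: yes → true
  seeding points > 2204: 2067 > 2204 is false
  career wins ≤ 81: 356 ≤ 81 is false
Combine:
[1] exactly-one(false, false, true) = true
[2] exactly-one(false, true, true) = false
[3.1.1] false AND false = false
[3.1] NOT false = true
[3.2.1.1] false OR false = false
[3.2.1] NOT false = true
[3.2] NOT true = false
[3] true → false = false
[4.2] false AND true = false
[4.3.1] exactly-one(false, false) = false
[4.3] NOT false = true
[4] true AND false AND true = false
[root] true OR false OR false OR false = true
Overall: true → qualifies

Qualifies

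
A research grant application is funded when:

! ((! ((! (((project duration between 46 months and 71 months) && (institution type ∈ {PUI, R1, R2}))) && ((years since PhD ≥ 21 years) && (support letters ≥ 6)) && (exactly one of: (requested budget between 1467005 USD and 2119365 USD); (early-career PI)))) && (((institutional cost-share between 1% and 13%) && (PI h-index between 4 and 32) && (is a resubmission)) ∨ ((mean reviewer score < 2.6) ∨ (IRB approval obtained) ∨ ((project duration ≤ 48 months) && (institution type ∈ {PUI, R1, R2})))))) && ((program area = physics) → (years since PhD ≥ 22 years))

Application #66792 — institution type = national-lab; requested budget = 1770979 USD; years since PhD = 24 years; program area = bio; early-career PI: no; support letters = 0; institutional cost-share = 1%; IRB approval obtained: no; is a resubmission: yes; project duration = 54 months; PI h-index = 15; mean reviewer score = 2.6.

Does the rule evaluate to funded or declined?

Atomic conditions:
  project duration between 46 months and 71 months: 54 in [46, 71] is true
  institution type ∈ {PUI, R1, R2}: national-lab is not in the set → false
  years since PhD ≥ 21 years: 24 ≥ 21 is true
  support letters ≥ 6: 0 ≥ 6 is false
  requested budget between 1467005 USD and 2119365 USD: 1770979 in [1467005, 2119365] is true
  early-career PI: no → false
  institutional cost-share between 1% and 13%: 1 in [1, 13] is true
  PI h-index between 4 and 32: 15 in [4, 32] is true
  is a resubmission: yes → true
  mean reviewer score < 2.6: 2.6 < 2.6 is false
  IRB approval obtained: no → false
  project duration ≤ 48 months: 54 ≤ 48 is false
  program area = physics: bio == physics is false
  years since PhD ≥ 22 years: 24 ≥ 22 is true
Combine:
[1.1.1.1.1.1] true AND false = false
[1.1.1.1.1] NOT false = true
[1.1.1.1.2] true AND false = false
[1.1.1.1.3] exactly-one(true, false) = true
[1.1.1.1] true AND false AND true = false
[1.1.1] NOT false = true
[1.1.2.1] true AND true AND true = true
[1.1.2.2.3] false AND false = false
[1.1.2.2] false OR false OR false = false
[1.1.2] true OR false = true
[1.1] true AND true = true
[1] NOT true = false
[2] false → true (antecedent false ⇒ implication holds) = true
[root] false AND true = false
Overall: false → declined

Declined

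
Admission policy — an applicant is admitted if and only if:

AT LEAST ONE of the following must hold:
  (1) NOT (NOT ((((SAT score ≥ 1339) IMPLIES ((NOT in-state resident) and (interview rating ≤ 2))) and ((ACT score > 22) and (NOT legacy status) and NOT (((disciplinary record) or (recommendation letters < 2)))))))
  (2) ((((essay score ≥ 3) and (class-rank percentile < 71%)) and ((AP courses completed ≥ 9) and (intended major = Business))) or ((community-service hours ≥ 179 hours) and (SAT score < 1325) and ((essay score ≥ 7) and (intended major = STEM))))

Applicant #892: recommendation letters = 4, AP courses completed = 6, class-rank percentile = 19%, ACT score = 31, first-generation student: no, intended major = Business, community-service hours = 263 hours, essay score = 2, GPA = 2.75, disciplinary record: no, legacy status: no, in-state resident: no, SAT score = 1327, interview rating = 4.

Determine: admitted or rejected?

Admitted

Atomic conditions:
  SAT score ≥ 1339: 1327 ≥ 1339 is false
  NOT in-state resident: no → true
  interview rating ≤ 2: 4 ≤ 2 is false
  ACT score > 22: 31 > 22 is true
  NOT legacy status: no → true
  disciplinary record: no → false
  recommendation letters < 2: 4 < 2 is false
  essay score ≥ 3: 2 ≥ 3 is false
  class-rank percentile < 71%: 19 < 71 is true
  AP courses completed ≥ 9: 6 ≥ 9 is false
  intended major = Business: Business == Business is true
  community-service hours ≥ 179 hours: 263 ≥ 179 is true
  SAT score < 1325: 1327 < 1325 is false
  essay score ≥ 7: 2 ≥ 7 is false
  intended major = STEM: Business == STEM is false
Combine:
[1.1.1.1.2] true AND false = false
[1.1.1.1] false → false (antecedent false ⇒ implication holds) = true
[1.1.1.2.3.1] false OR false = false
[1.1.1.2.3] NOT false = true
[1.1.1.2] true AND true AND true = true
[1.1.1] true AND true = true
[1.1] NOT true = false
[1] NOT false = true
[2.1.1] false AND true = false
[2.1.2] false AND true = false
[2.1] false AND false = false
[2.2.3] false AND false = false
[2.2] true AND false AND false = false
[2] false OR false = false
[root] true OR false = true
Overall: true → admitted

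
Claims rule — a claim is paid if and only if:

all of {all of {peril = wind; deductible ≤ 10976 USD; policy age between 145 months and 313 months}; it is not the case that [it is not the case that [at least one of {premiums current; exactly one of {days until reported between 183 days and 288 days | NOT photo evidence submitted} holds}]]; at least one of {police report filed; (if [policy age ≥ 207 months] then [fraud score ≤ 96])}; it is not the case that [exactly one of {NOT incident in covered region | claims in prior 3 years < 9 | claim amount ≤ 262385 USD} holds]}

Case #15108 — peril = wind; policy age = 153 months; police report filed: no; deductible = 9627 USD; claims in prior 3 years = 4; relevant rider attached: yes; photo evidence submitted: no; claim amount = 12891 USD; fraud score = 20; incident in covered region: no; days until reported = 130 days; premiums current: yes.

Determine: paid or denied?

Atomic conditions:
  peril = wind: wind == wind is true
  deductible ≤ 10976 USD: 9627 ≤ 10976 is true
  policy age between 145 months and 313 months: 153 in [145, 313] is true
  premiums current: yes → true
  days until reported between 183 days and 288 days: 130 in [183, 288] is false
  NOT photo evidence submitted: no → true
  police report filed: no → false
  policy age ≥ 207 months: 153 ≥ 207 is false
  fraud score ≤ 96: 20 ≤ 96 is true
  NOT incident in covered region: no → true
  claims in prior 3 years < 9: 4 < 9 is true
  claim amount ≤ 262385 USD: 12891 ≤ 262385 is true
Combine:
[1] true AND true AND true = true
[2.1.1.2] exactly-one(false, true) = true
[2.1.1] true OR true = true
[2.1] NOT true = false
[2] NOT false = true
[3.2] false → true (antecedent false ⇒ implication holds) = true
[3] false OR true = true
[4.1] exactly-one(true, true, true) = false
[4] NOT false = true
[root] true AND true AND true AND true = true
Overall: true → paid

Paid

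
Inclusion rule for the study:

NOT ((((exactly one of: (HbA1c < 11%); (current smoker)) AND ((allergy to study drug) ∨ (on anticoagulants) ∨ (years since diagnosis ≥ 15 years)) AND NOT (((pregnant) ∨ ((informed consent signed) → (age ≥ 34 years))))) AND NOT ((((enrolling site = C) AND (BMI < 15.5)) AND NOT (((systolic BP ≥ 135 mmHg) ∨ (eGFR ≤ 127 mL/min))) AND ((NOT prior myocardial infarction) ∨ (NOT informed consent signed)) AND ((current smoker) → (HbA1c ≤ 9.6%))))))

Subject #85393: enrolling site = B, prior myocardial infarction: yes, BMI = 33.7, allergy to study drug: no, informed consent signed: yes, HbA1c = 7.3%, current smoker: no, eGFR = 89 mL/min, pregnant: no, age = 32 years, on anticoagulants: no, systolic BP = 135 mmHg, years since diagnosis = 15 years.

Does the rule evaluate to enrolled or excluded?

Excluded

Atomic conditions:
  HbA1c < 11%: 7.3 < 11 is true
  current smoker: no → false
  allergy to study drug: no → false
  on anticoagulants: no → false
  years since diagnosis ≥ 15 years: 15 ≥ 15 is true
  pregnant: no → false
  informed consent signed: yes → true
  age ≥ 34 years: 32 ≥ 34 is false
  enrolling site = C: B == C is false
  BMI < 15.5: 33.7 < 15.5 is false
  systolic BP ≥ 135 mmHg: 135 ≥ 135 is true
  eGFR ≤ 127 mL/min: 89 ≤ 127 is true
  NOT prior myocardial infarction: yes → false
  NOT informed consent signed: yes → false
  HbA1c ≤ 9.6%: 7.3 ≤ 9.6 is true
Combine:
[1.1.1] exactly-one(true, false) = true
[1.1.2] false OR false OR true = true
[1.1.3.1.2] true → false = false
[1.1.3.1] false OR false = false
[1.1.3] NOT false = true
[1.1] true AND true AND true = true
[1.2.1.1] false AND false = false
[1.2.1.2.1] true OR true = true
[1.2.1.2] NOT true = false
[1.2.1.3] false OR false = false
[1.2.1.4] false → true (antecedent false ⇒ implication holds) = true
[1.2.1] false AND false AND false AND true = false
[1.2] NOT false = true
[1] true AND true = true
[root] NOT true = false
Overall: false → excluded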